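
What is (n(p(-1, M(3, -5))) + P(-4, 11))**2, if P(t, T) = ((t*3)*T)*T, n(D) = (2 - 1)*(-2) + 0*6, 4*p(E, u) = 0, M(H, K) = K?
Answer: 2114116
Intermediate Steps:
p(E, u) = 0 (p(E, u) = (1/4)*0 = 0)
n(D) = -2 (n(D) = 1*(-2) + 0 = -2 + 0 = -2)
P(t, T) = 3*t*T**2 (P(t, T) = ((3*t)*T)*T = (3*T*t)*T = 3*t*T**2)
(n(p(-1, M(3, -5))) + P(-4, 11))**2 = (-2 + 3*(-4)*11**2)**2 = (-2 + 3*(-4)*121)**2 = (-2 - 1452)**2 = (-1454)**2 = 2114116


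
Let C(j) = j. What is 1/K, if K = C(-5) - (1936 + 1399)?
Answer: -1/3340 ≈ -0.00029940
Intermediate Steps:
K = -3340 (K = -5 - (1936 + 1399) = -5 - 1*3335 = -5 - 3335 = -3340)
1/K = 1/(-3340) = -1/3340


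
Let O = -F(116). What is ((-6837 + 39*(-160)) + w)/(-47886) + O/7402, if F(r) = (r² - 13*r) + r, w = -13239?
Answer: -31908806/29537681 ≈ -1.0803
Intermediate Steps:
F(r) = r² - 12*r
O = -12064 (O = -116*(-12 + 116) = -116*104 = -1*12064 = -12064)
((-6837 + 39*(-160)) + w)/(-47886) + O/7402 = ((-6837 + 39*(-160)) - 13239)/(-47886) - 12064/7402 = ((-6837 - 6240) - 13239)*(-1/47886) - 12064*1/7402 = (-13077 - 13239)*(-1/47886) - 6032/3701 = -26316*(-1/47886) - 6032/3701 = 4386/7981 - 6032/3701 = -31908806/29537681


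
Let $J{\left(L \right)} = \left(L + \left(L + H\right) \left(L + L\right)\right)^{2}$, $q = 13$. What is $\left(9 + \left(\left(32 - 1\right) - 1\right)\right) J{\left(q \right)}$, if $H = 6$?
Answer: $10024911$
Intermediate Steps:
$J{\left(L \right)} = \left(L + 2 L \left(6 + L\right)\right)^{2}$ ($J{\left(L \right)} = \left(L + \left(L + 6\right) \left(L + L\right)\right)^{2} = \left(L + \left(6 + L\right) 2 L\right)^{2} = \left(L + 2 L \left(6 + L\right)\right)^{2}$)
$\left(9 + \left(\left(32 - 1\right) - 1\right)\right) J{\left(q \right)} = \left(9 + \left(\left(32 - 1\right) - 1\right)\right) 13^{2} \left(13 + 2 \cdot 13\right)^{2} = \left(9 + \left(31 - 1\right)\right) 169 \left(13 + 26\right)^{2} = \left(9 + 30\right) 169 \cdot 39^{2} = 39 \cdot 169 \cdot 1521 = 39 \cdot 257049 = 10024911$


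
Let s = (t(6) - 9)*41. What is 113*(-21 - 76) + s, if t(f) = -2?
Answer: -11412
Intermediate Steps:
s = -451 (s = (-2 - 9)*41 = -11*41 = -451)
113*(-21 - 76) + s = 113*(-21 - 76) - 451 = 113*(-97) - 451 = -10961 - 451 = -11412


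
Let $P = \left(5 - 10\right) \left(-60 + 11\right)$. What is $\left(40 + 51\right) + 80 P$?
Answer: $19691$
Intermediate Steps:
$P = 245$ ($P = \left(-5\right) \left(-49\right) = 245$)
$\left(40 + 51\right) + 80 P = \left(40 + 51\right) + 80 \cdot 245 = 91 + 19600 = 19691$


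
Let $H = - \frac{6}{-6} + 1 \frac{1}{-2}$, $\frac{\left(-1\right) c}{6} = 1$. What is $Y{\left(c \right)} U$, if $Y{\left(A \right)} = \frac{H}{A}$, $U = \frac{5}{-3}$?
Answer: $\frac{5}{36} \approx 0.13889$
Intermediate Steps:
$c = -6$ ($c = \left(-6\right) 1 = -6$)
$U = - \frac{5}{3}$ ($U = 5 \left(- \frac{1}{3}\right) = - \frac{5}{3} \approx -1.6667$)
$H = \frac{1}{2}$ ($H = \left(-6\right) \left(- \frac{1}{6}\right) + 1 \left(- \frac{1}{2}\right) = 1 - \frac{1}{2} = \frac{1}{2} \approx 0.5$)
$Y{\left(A \right)} = \frac{1}{2 A}$
$Y{\left(c \right)} U = \frac{1}{2 \left(-6\right)} \left(- \frac{5}{3}\right) = \frac{1}{2} \left(- \frac{1}{6}\right) \left(- \frac{5}{3}\right) = \left(- \frac{1}{12}\right) \left(- \frac{5}{3}\right) = \frac{5}{36}$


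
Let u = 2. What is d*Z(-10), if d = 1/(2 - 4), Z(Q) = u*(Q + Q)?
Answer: 20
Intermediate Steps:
Z(Q) = 4*Q (Z(Q) = 2*(Q + Q) = 2*(2*Q) = 4*Q)
d = -½ (d = 1/(-2) = -½ ≈ -0.50000)
d*Z(-10) = -2*(-10) = -½*(-40) = 20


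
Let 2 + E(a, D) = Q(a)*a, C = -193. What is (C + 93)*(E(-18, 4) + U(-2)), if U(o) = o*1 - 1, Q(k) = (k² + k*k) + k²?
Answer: 1750100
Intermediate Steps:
Q(k) = 3*k² (Q(k) = (k² + k²) + k² = 2*k² + k² = 3*k²)
E(a, D) = -2 + 3*a³ (E(a, D) = -2 + (3*a²)*a = -2 + 3*a³)
U(o) = -1 + o (U(o) = o - 1 = -1 + o)
(C + 93)*(E(-18, 4) + U(-2)) = (-193 + 93)*((-2 + 3*(-18)³) + (-1 - 2)) = -100*((-2 + 3*(-5832)) - 3) = -100*((-2 - 17496) - 3) = -100*(-17498 - 3) = -100*(-17501) = 1750100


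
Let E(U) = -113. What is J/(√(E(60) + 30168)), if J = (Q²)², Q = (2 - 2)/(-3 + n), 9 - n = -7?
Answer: 0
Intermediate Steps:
n = 16 (n = 9 - 1*(-7) = 9 + 7 = 16)
Q = 0 (Q = (2 - 2)/(-3 + 16) = 0/13 = 0*(1/13) = 0)
J = 0 (J = (0²)² = 0² = 0)
J/(√(E(60) + 30168)) = 0/(√(-113 + 30168)) = 0/(√30055) = 0*(√30055/30055) = 0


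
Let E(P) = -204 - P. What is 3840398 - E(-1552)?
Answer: 3839050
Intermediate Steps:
3840398 - E(-1552) = 3840398 - (-204 - 1*(-1552)) = 3840398 - (-204 + 1552) = 3840398 - 1*1348 = 3840398 - 1348 = 3839050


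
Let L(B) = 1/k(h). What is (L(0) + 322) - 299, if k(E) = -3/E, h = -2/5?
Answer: 347/15 ≈ 23.133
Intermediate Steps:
h = -⅖ (h = -2*⅕ = -⅖ ≈ -0.40000)
L(B) = 2/15 (L(B) = 1/(-3/(-⅖)) = 1/(-3*(-5/2)) = 1/(15/2) = 2/15)
(L(0) + 322) - 299 = (2/15 + 322) - 299 = 4832/15 - 299 = 347/15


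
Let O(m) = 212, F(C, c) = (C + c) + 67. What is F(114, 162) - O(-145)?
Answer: 131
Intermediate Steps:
F(C, c) = 67 + C + c
F(114, 162) - O(-145) = (67 + 114 + 162) - 1*212 = 343 - 212 = 131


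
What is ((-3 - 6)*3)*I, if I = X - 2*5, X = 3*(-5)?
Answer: 675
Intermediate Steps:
X = -15
I = -25 (I = -15 - 2*5 = -15 - 10 = -25)
((-3 - 6)*3)*I = ((-3 - 6)*3)*(-25) = -9*3*(-25) = -27*(-25) = 675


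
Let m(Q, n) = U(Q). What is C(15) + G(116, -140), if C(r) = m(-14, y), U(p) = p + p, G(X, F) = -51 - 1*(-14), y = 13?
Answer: -65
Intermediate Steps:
G(X, F) = -37 (G(X, F) = -51 + 14 = -37)
U(p) = 2*p
m(Q, n) = 2*Q
C(r) = -28 (C(r) = 2*(-14) = -28)
C(15) + G(116, -140) = -28 - 37 = -65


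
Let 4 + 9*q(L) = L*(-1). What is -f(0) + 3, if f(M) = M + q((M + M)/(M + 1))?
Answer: 31/9 ≈ 3.4444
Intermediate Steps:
q(L) = -4/9 - L/9 (q(L) = -4/9 + (L*(-1))/9 = -4/9 + (-L)/9 = -4/9 - L/9)
f(M) = -4/9 + M - 2*M/(9*(1 + M)) (f(M) = M + (-4/9 - (M + M)/(9*(M + 1))) = M + (-4/9 - 2*M/(9*(1 + M))) = -4/9 + M - 2*M/(9*(1 + M)))
-f(0) + 3 = -(-4/9 + 0² + (⅓)*0)/(1 + 0) + 3 = -(-4/9 + 0 + 0)/1 + 3 = -(-4)/9 + 3 = -1*(-4/9) + 3 = 4/9 + 3 = 31/9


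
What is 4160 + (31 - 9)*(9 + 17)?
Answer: 4732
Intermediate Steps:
4160 + (31 - 9)*(9 + 17) = 4160 + 22*26 = 4160 + 572 = 4732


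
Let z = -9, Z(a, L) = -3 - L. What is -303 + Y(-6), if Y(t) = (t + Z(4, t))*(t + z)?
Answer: -258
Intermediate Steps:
Y(t) = 27 - 3*t (Y(t) = (t + (-3 - t))*(t - 9) = -3*(-9 + t) = 27 - 3*t)
-303 + Y(-6) = -303 + (27 - 3*(-6)) = -303 + (27 + 18) = -303 + 45 = -258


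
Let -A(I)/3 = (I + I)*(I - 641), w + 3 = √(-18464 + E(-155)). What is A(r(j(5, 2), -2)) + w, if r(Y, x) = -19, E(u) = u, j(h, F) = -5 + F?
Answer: -75243 + I*√18619 ≈ -75243.0 + 136.45*I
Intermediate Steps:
w = -3 + I*√18619 (w = -3 + √(-18464 - 155) = -3 + √(-18619) = -3 + I*√18619 ≈ -3.0 + 136.45*I)
A(I) = -6*I*(-641 + I) (A(I) = -3*(I + I)*(I - 641) = -3*2*I*(-641 + I) = -6*I*(-641 + I))
A(r(j(5, 2), -2)) + w = 6*(-19)*(641 - 1*(-19)) + (-3 + I*√18619) = 6*(-19)*(641 + 19) + (-3 + I*√18619) = 6*(-19)*660 + (-3 + I*√18619) = -75240 + (-3 + I*√18619) = -75243 + I*√18619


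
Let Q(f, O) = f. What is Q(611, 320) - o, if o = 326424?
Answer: -325813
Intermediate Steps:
Q(611, 320) - o = 611 - 1*326424 = 611 - 326424 = -325813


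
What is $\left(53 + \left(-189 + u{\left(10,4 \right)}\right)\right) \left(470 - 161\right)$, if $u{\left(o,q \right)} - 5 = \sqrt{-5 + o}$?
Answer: $-40479 + 309 \sqrt{5} \approx -39788.0$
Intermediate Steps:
$u{\left(o,q \right)} = 5 + \sqrt{-5 + o}$
$\left(53 + \left(-189 + u{\left(10,4 \right)}\right)\right) \left(470 - 161\right) = \left(53 - \left(184 - \sqrt{-5 + 10}\right)\right) \left(470 - 161\right) = \left(53 - \left(184 - \sqrt{5}\right)\right) 309 = \left(-131 + \sqrt{5}\right) 309 = -40479 + 309 \sqrt{5}$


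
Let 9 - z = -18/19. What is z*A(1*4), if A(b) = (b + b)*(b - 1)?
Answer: 4536/19 ≈ 238.74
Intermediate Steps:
A(b) = 2*b*(-1 + b) (A(b) = (2*b)*(-1 + b) = 2*b*(-1 + b))
z = 189/19 (z = 9 - (-18)/19 = 9 - 1*(-18/19) = 9 + 18/19 = 189/19 ≈ 9.9474)
z*A(1*4) = 189*(2*(1*4)*(-1 + 1*4))/19 = 189*(2*4*(-1 + 4))/19 = 189*(2*4*3)/19 = (189/19)*24 = 4536/19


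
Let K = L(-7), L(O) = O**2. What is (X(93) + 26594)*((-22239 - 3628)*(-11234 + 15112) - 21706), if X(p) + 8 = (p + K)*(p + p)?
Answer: -5317497728136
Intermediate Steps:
K = 49 (K = (-7)**2 = 49)
X(p) = -8 + 2*p*(49 + p) (X(p) = -8 + (p + 49)*(p + p) = -8 + (49 + p)*(2*p) = -8 + 2*p*(49 + p))
(X(93) + 26594)*((-22239 - 3628)*(-11234 + 15112) - 21706) = ((-8 + 2*93**2 + 98*93) + 26594)*((-22239 - 3628)*(-11234 + 15112) - 21706) = ((-8 + 2*8649 + 9114) + 26594)*(-25867*3878 - 21706) = ((-8 + 17298 + 9114) + 26594)*(-100312226 - 21706) = (26404 + 26594)*(-100333932) = 52998*(-100333932) = -5317497728136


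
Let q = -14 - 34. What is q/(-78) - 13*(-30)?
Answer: 5078/13 ≈ 390.62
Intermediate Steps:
q = -48
q/(-78) - 13*(-30) = -48/(-78) - 13*(-30) = -48*(-1/78) + 390 = 8/13 + 390 = 5078/13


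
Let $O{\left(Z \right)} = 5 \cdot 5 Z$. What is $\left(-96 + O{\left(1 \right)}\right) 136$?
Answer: $-9656$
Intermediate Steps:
$O{\left(Z \right)} = 25 Z$
$\left(-96 + O{\left(1 \right)}\right) 136 = \left(-96 + 25 \cdot 1\right) 136 = \left(-96 + 25\right) 136 = \left(-71\right) 136 = -9656$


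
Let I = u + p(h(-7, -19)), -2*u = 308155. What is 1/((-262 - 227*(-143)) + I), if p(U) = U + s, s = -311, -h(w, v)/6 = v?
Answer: -2/244151 ≈ -8.1917e-6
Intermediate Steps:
h(w, v) = -6*v
p(U) = -311 + U (p(U) = U - 311 = -311 + U)
u = -308155/2 (u = -1/2*308155 = -308155/2 ≈ -1.5408e+5)
I = -308549/2 (I = -308155/2 + (-311 - 6*(-19)) = -308155/2 + (-311 + 114) = -308155/2 - 197 = -308549/2 ≈ -1.5427e+5)
1/((-262 - 227*(-143)) + I) = 1/((-262 - 227*(-143)) - 308549/2) = 1/((-262 + 32461) - 308549/2) = 1/(32199 - 308549/2) = 1/(-244151/2) = -2/244151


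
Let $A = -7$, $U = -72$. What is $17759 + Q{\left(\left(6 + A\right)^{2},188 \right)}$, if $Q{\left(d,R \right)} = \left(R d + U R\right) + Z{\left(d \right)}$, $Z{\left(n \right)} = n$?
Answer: $4412$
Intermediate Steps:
$Q{\left(d,R \right)} = d - 72 R + R d$ ($Q{\left(d,R \right)} = \left(R d - 72 R\right) + d = \left(- 72 R + R d\right) + d = d - 72 R + R d$)
$17759 + Q{\left(\left(6 + A\right)^{2},188 \right)} = 17759 + \left(\left(6 - 7\right)^{2} - 13536 + 188 \left(6 - 7\right)^{2}\right) = 17759 + \left(\left(-1\right)^{2} - 13536 + 188 \left(-1\right)^{2}\right) = 17759 + \left(1 - 13536 + 188 \cdot 1\right) = 17759 + \left(1 - 13536 + 188\right) = 17759 - 13347 = 4412$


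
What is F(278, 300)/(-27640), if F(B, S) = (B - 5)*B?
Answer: -37947/13820 ≈ -2.7458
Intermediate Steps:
F(B, S) = B*(-5 + B) (F(B, S) = (-5 + B)*B = B*(-5 + B))
F(278, 300)/(-27640) = (278*(-5 + 278))/(-27640) = (278*273)*(-1/27640) = 75894*(-1/27640) = -37947/13820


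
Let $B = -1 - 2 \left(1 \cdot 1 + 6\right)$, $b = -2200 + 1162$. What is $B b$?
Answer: $15570$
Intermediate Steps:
$b = -1038$
$B = -15$ ($B = -1 - 2 \left(1 + 6\right) = -1 - 14 = -15$)
$B b = \left(-15\right) \left(-1038\right) = 15570$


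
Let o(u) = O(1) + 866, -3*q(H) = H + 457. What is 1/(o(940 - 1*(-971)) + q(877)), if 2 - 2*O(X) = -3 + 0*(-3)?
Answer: 6/2543 ≈ 0.0023594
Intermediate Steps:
q(H) = -457/3 - H/3 (q(H) = -(H + 457)/3 = -(457 + H)/3 = -457/3 - H/3)
O(X) = 5/2 (O(X) = 1 - (-3 + 0*(-3))/2 = 1 - (-3 + 0)/2 = 1 - 1/2*(-3) = 1 + 3/2 = 5/2)
o(u) = 1737/2 (o(u) = 5/2 + 866 = 1737/2)
1/(o(940 - 1*(-971)) + q(877)) = 1/(1737/2 + (-457/3 - 1/3*877)) = 1/(1737/2 + (-457/3 - 877/3)) = 1/(1737/2 - 1334/3) = 1/(2543/6) = 6/2543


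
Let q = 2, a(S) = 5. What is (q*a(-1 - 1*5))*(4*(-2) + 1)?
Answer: -70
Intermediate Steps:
(q*a(-1 - 1*5))*(4*(-2) + 1) = (2*5)*(4*(-2) + 1) = 10*(-8 + 1) = 10*(-7) = -70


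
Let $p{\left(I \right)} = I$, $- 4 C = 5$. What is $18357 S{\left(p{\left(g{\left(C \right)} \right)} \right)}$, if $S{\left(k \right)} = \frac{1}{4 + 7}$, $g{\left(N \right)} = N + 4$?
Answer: $\frac{18357}{11} \approx 1668.8$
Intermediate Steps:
$C = - \frac{5}{4}$ ($C = \left(- \frac{1}{4}\right) 5 = - \frac{5}{4} \approx -1.25$)
$g{\left(N \right)} = 4 + N$
$S{\left(k \right)} = \frac{1}{11}$
$18357 S{\left(p{\left(g{\left(C \right)} \right)} \right)} = 18357 \cdot \frac{1}{11} = \frac{18357}{11}$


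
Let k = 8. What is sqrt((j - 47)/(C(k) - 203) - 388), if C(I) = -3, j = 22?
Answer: I*sqrt(16460018)/206 ≈ 19.695*I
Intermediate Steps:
sqrt((j - 47)/(C(k) - 203) - 388) = sqrt((22 - 47)/(-3 - 203) - 388) = sqrt(-25/(-206) - 388) = sqrt(-25*(-1/206) - 388) = sqrt(25/206 - 388) = sqrt(-79903/206) = I*sqrt(16460018)/206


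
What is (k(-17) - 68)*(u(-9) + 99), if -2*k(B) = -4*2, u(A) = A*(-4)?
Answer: -8640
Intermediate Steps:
u(A) = -4*A
k(B) = 4 (k(B) = -(-2)*2 = -½*(-8) = 4)
(k(-17) - 68)*(u(-9) + 99) = (4 - 68)*(-4*(-9) + 99) = -64*(36 + 99) = -64*135 = -8640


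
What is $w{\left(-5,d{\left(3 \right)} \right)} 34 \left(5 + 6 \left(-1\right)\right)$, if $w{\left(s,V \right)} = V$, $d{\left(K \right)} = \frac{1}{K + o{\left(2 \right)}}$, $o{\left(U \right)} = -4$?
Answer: $34$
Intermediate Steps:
$d{\left(K \right)} = \frac{1}{-4 + K}$ ($d{\left(K \right)} = \frac{1}{K - 4} = \frac{1}{-4 + K}$)
$w{\left(-5,d{\left(3 \right)} \right)} 34 \left(5 + 6 \left(-1\right)\right) = \frac{1}{-4 + 3} \cdot 34 \left(5 + 6 \left(-1\right)\right) = \frac{1}{-1} \cdot 34 \left(5 - 6\right) = \left(-1\right) 34 \left(-1\right) = \left(-34\right) \left(-1\right) = 34$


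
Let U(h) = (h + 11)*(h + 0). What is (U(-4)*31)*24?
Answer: -20832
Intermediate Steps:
U(h) = h*(11 + h) (U(h) = (11 + h)*h = h*(11 + h))
(U(-4)*31)*24 = (-4*(11 - 4)*31)*24 = (-4*7*31)*24 = -28*31*24 = -868*24 = -20832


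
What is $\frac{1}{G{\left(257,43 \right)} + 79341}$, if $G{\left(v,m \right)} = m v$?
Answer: $\frac{1}{90392} \approx 1.1063 \cdot 10^{-5}$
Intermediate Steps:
$\frac{1}{G{\left(257,43 \right)} + 79341} = \frac{1}{43 \cdot 257 + 79341} = \frac{1}{11051 + 79341} = \frac{1}{90392}$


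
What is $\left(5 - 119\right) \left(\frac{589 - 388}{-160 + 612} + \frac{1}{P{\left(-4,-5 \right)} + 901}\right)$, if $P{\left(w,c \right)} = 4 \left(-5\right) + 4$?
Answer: $- \frac{3388403}{66670} \approx -50.823$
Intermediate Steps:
$P{\left(w,c \right)} = -16$ ($P{\left(w,c \right)} = -20 + 4 = -16$)
$\left(5 - 119\right) \left(\frac{589 - 388}{-160 + 612} + \frac{1}{P{\left(-4,-5 \right)} + 901}\right) = \left(5 - 119\right) \left(\frac{589 - 388}{-160 + 612} + \frac{1}{-16 + 901}\right) = \left(5 - 119\right) \left(\frac{201}{452} + \frac{1}{885}\right) = - 114 \left(201 \cdot \frac{1}{452} + \frac{1}{885}\right) = - 114 \left(\frac{201}{452} + \frac{1}{885}\right) = \left(-114\right) \frac{178337}{400020} = - \frac{3388403}{66670}$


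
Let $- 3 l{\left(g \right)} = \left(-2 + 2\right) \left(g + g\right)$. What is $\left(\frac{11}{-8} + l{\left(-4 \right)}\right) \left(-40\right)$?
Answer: $55$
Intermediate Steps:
$l{\left(g \right)} = 0$ ($l{\left(g \right)} = - \frac{\left(-2 + 2\right) \left(g + g\right)}{3} = - \frac{0 \cdot 2 g}{3} = \left(- \frac{1}{3}\right) 0 = 0$)
$\left(\frac{11}{-8} + l{\left(-4 \right)}\right) \left(-40\right) = \left(\frac{11}{-8} + 0\right) \left(-40\right) = \left(11 \left(- \frac{1}{8}\right) + 0\right) \left(-40\right) = \left(- \frac{11}{8} + 0\right) \left(-40\right) = \left(- \frac{11}{8}\right) \left(-40\right) = 55$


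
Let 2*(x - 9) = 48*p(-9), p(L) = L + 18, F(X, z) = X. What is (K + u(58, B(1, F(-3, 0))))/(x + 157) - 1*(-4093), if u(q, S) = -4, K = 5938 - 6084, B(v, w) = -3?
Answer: 781688/191 ≈ 4092.6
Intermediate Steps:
K = -146
p(L) = 18 + L
x = 225 (x = 9 + (48*(18 - 9))/2 = 9 + (48*9)/2 = 9 + (½)*432 = 9 + 216 = 225)
(K + u(58, B(1, F(-3, 0))))/(x + 157) - 1*(-4093) = (-146 - 4)/(225 + 157) - 1*(-4093) = -150/382 + 4093 = -150*1/382 + 4093 = -75/191 + 4093 = 781688/191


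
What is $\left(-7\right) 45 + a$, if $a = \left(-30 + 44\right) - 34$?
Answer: $-335$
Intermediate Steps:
$a = -20$ ($a = 14 - 34 = -20$)
$\left(-7\right) 45 + a = \left(-7\right) 45 - 20 = -315 - 20 = -335$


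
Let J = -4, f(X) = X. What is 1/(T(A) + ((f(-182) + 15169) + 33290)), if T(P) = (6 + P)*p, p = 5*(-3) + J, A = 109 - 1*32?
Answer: 1/46700 ≈ 2.1413e-5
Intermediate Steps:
A = 77 (A = 109 - 32 = 77)
p = -19 (p = 5*(-3) - 4 = -15 - 4 = -19)
T(P) = -114 - 19*P (T(P) = (6 + P)*(-19) = -114 - 19*P)
1/(T(A) + ((f(-182) + 15169) + 33290)) = 1/((-114 - 19*77) + ((-182 + 15169) + 33290)) = 1/((-114 - 1463) + (14987 + 33290)) = 1/(-1577 + 48277) = 1/46700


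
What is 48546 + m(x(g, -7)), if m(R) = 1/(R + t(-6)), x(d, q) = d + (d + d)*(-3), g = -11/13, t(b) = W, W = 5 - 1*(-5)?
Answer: 8981023/185 ≈ 48546.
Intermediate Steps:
W = 10 (W = 5 + 5 = 10)
t(b) = 10
g = -11/13 (g = -11*1/13 = -11/13 ≈ -0.84615)
x(d, q) = -5*d (x(d, q) = d + (2*d)*(-3) = d - 6*d = -5*d)
m(R) = 1/(10 + R) (m(R) = 1/(R + 10) = 1/(10 + R))
48546 + m(x(g, -7)) = 48546 + 1/(10 - 5*(-11/13)) = 48546 + 1/(10 + 55/13) = 48546 + 1/(185/13) = 48546 + 13/185 = 8981023/185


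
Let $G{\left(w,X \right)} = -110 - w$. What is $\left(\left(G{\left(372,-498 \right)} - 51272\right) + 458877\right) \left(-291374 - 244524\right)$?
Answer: $-218176401454$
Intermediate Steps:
$\left(\left(G{\left(372,-498 \right)} - 51272\right) + 458877\right) \left(-291374 - 244524\right) = \left(\left(\left(-110 - 372\right) - 51272\right) + 458877\right) \left(-291374 - 244524\right) = \left(\left(\left(-110 - 372\right) - 51272\right) + 458877\right) \left(-535898\right) = \left(\left(-482 - 51272\right) + 458877\right) \left(-535898\right) = \left(-51754 + 458877\right) \left(-535898\right) = 407123 \left(-535898\right) = -218176401454$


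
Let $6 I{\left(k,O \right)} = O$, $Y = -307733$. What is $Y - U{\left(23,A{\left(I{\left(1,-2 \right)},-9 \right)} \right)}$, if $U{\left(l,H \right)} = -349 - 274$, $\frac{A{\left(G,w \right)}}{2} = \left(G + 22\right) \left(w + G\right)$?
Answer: $-307110$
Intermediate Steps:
$I{\left(k,O \right)} = \frac{O}{6}$
$A{\left(G,w \right)} = 2 \left(22 + G\right) \left(G + w\right)$ ($A{\left(G,w \right)} = 2 \left(G + 22\right) \left(w + G\right) = 2 \left(22 + G\right) \left(G + w\right)$)
$U{\left(l,H \right)} = -623$
$Y - U{\left(23,A{\left(I{\left(1,-2 \right)},-9 \right)} \right)} = -307733 - -623 = -307733 + 623 = -307110$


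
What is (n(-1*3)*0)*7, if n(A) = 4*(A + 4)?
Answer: 0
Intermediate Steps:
n(A) = 16 + 4*A (n(A) = 4*(4 + A) = 16 + 4*A)
(n(-1*3)*0)*7 = ((16 + 4*(-1*3))*0)*7 = ((16 + 4*(-3))*0)*7 = ((16 - 12)*0)*7 = (4*0)*7 = 0*7 = 0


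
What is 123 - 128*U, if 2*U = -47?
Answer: 3131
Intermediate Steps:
U = -47/2 (U = (½)*(-47) = -47/2 ≈ -23.500)
123 - 128*U = 123 - 128*(-47/2) = 123 + 3008 = 3131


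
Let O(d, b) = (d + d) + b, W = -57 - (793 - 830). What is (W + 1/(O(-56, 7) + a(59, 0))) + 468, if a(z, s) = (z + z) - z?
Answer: 20607/46 ≈ 447.98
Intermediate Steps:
a(z, s) = z (a(z, s) = 2*z - z = z)
W = -20 (W = -57 - 1*(-37) = -57 + 37 = -20)
O(d, b) = b + 2*d (O(d, b) = 2*d + b = b + 2*d)
(W + 1/(O(-56, 7) + a(59, 0))) + 468 = (-20 + 1/((7 + 2*(-56)) + 59)) + 468 = (-20 + 1/((7 - 112) + 59)) + 468 = (-20 + 1/(-105 + 59)) + 468 = (-20 + 1/(-46)) + 468 = (-20 - 1/46) + 468 = -921/46 + 468 = 20607/46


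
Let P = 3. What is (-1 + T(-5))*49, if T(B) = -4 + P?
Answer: -98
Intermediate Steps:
T(B) = -1 (T(B) = -4 + 3 = -1)
(-1 + T(-5))*49 = (-1 - 1)*49 = -2*49 = -98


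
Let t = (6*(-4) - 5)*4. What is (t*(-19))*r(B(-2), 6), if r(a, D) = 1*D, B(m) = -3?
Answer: 13224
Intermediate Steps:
t = -116 (t = (-24 - 5)*4 = -29*4 = -116)
r(a, D) = D
(t*(-19))*r(B(-2), 6) = -116*(-19)*6 = 2204*6 = 13224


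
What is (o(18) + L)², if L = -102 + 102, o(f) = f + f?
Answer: 1296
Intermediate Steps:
o(f) = 2*f
L = 0
(o(18) + L)² = (2*18 + 0)² = (36 + 0)² = 36² = 1296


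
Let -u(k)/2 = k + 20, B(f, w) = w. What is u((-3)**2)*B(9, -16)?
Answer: 928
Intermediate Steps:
u(k) = -40 - 2*k (u(k) = -2*(k + 20) = -2*(20 + k) = -40 - 2*k)
u((-3)**2)*B(9, -16) = (-40 - 2*(-3)**2)*(-16) = (-40 - 2*9)*(-16) = (-40 - 18)*(-16) = -58*(-16) = 928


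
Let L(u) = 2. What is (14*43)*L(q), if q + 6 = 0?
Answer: 1204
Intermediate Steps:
q = -6 (q = -6 + 0 = -6)
(14*43)*L(q) = (14*43)*2 = 602*2 = 1204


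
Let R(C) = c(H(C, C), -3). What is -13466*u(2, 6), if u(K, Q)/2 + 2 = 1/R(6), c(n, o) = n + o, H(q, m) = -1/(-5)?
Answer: 444378/7 ≈ 63483.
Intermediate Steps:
H(q, m) = ⅕ (H(q, m) = -1*(-⅕) = ⅕)
R(C) = -14/5 (R(C) = ⅕ - 3 = -14/5)
u(K, Q) = -33/7 (u(K, Q) = -4 + 2/(-14/5) = -4 + 2*(-5/14) = -4 - 5/7 = -33/7)
-13466*u(2, 6) = -13466*(-33/7) = 444378/7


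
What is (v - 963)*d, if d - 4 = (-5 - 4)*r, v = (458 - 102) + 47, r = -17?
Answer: -87920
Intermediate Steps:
v = 403 (v = 356 + 47 = 403)
d = 157 (d = 4 + (-5 - 4)*(-17) = 4 - 9*(-17) = 4 + 153 = 157)
(v - 963)*d = (403 - 963)*157 = -560*157 = -87920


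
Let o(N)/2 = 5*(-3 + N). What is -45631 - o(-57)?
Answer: -45031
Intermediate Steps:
o(N) = -30 + 10*N (o(N) = 2*(5*(-3 + N)) = 2*(-15 + 5*N) = -30 + 10*N)
-45631 - o(-57) = -45631 - (-30 + 10*(-57)) = -45631 - (-30 - 570) = -45631 - 1*(-600) = -45631 + 600 = -45031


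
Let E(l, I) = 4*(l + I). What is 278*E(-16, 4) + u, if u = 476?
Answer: -12868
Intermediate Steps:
E(l, I) = 4*I + 4*l (E(l, I) = 4*(I + l) = 4*I + 4*l)
278*E(-16, 4) + u = 278*(4*4 + 4*(-16)) + 476 = 278*(16 - 64) + 476 = 278*(-48) + 476 = -13344 + 476 = -12868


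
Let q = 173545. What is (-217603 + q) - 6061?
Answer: -50119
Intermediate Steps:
(-217603 + q) - 6061 = (-217603 + 173545) - 6061 = -44058 - 6061 = -50119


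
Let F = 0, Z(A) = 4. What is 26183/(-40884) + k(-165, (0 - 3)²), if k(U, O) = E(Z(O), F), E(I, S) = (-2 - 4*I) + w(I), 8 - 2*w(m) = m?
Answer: -680327/40884 ≈ -16.640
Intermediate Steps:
w(m) = 4 - m/2
E(I, S) = 2 - 9*I/2 (E(I, S) = (-2 - 4*I) + (4 - I/2) = 2 - 9*I/2)
k(U, O) = -16 (k(U, O) = 2 - 9/2*4 = 2 - 18 = -16)
26183/(-40884) + k(-165, (0 - 3)²) = 26183/(-40884) - 16 = 26183*(-1/40884) - 16 = -26183/40884 - 16 = -680327/40884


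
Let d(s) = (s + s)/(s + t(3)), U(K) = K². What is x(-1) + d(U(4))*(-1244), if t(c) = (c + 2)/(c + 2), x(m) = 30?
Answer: -39298/17 ≈ -2311.6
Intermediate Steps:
t(c) = 1 (t(c) = (2 + c)/(2 + c) = 1)
d(s) = 2*s/(1 + s) (d(s) = (s + s)/(s + 1) = (2*s)/(1 + s) = 2*s/(1 + s))
x(-1) + d(U(4))*(-1244) = 30 + (2*4²/(1 + 4²))*(-1244) = 30 + (2*16/(1 + 16))*(-1244) = 30 + (2*16/17)*(-1244) = 30 + (2*16*(1/17))*(-1244) = 30 + (32/17)*(-1244) = 30 - 39808/17 = -39298/17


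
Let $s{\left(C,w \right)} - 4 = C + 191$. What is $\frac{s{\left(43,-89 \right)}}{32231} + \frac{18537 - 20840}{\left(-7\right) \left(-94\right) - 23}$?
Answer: $- \frac{74076863}{20466685} \approx -3.6194$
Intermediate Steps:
$s{\left(C,w \right)} = 195 + C$ ($s{\left(C,w \right)} = 4 + \left(C + 191\right) = 4 + \left(191 + C\right) = 195 + C$)
$\frac{s{\left(43,-89 \right)}}{32231} + \frac{18537 - 20840}{\left(-7\right) \left(-94\right) - 23} = \frac{195 + 43}{32231} + \frac{18537 - 20840}{\left(-7\right) \left(-94\right) - 23} = 238 \cdot \frac{1}{32231} + \frac{18537 - 20840}{658 - 23} = \frac{238}{32231} - \frac{2303}{635} = - \frac{74076863}{20466685}$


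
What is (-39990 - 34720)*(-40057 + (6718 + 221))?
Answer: 2474245780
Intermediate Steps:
(-39990 - 34720)*(-40057 + (6718 + 221)) = -74710*(-40057 + 6939) = -74710*(-33118) = 2474245780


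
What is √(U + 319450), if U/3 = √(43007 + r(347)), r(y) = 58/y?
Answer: √(38464655050 + 1041*√5178449989)/347 ≈ 565.75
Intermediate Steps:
U = 3*√5178449989/347 (U = 3*√(43007 + 58/347) = 3*√(14923487/347) = 3*(√5178449989/347) = 3*√5178449989/347 ≈ 622.15)
√(U + 319450) = √(3*√5178449989/347 + 319450) = √(319450 + 3*√5178449989/347)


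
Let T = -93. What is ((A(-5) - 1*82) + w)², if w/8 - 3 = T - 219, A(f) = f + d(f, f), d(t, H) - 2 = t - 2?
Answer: 6574096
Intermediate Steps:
d(t, H) = t (d(t, H) = 2 + (t - 2) = 2 + (-2 + t) = t)
A(f) = 2*f (A(f) = f + f = 2*f)
w = -2472 (w = 24 + 8*(-93 - 219) = 24 + 8*(-312) = 24 - 2496 = -2472)
((A(-5) - 1*82) + w)² = ((2*(-5) - 1*82) - 2472)² = ((-10 - 82) - 2472)² = (-92 - 2472)² = (-2564)² = 6574096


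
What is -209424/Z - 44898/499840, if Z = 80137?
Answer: -54138241593/20027839040 ≈ -2.7031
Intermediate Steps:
-209424/Z - 44898/499840 = -209424/80137 - 44898/499840 = -209424*1/80137 - 44898*1/499840 = -209424/80137 - 22449/249920 = -54138241593/20027839040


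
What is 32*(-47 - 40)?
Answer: -2784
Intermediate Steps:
32*(-47 - 40) = 32*(-87) = -2784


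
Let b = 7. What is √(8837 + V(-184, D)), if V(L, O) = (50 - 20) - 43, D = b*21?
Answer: 2*√2206 ≈ 93.936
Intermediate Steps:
D = 147 (D = 7*21 = 147)
V(L, O) = -13 (V(L, O) = 30 - 43 = -13)
√(8837 + V(-184, D)) = √(8837 - 13) = √8824 = 2*√2206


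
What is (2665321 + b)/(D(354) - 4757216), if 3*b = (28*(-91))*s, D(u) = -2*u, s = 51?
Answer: -2622005/4757924 ≈ -0.55108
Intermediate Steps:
b = -43316 (b = ((28*(-91))*51)/3 = (-2548*51)/3 = (1/3)*(-129948) = -43316)
(2665321 + b)/(D(354) - 4757216) = (2665321 - 43316)/(-2*354 - 4757216) = 2622005/(-708 - 4757216) = 2622005/(-4757924) = 2622005*(-1/4757924) = -2622005/4757924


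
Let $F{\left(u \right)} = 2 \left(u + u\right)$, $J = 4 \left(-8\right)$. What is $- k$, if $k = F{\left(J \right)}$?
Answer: $128$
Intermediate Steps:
$J = -32$
$F{\left(u \right)} = 4 u$ ($F{\left(u \right)} = 2 \cdot 2 u = 4 u$)
$k = -128$ ($k = 4 \left(-32\right) = -128$)
$- k = \left(-1\right) \left(-128\right) = 128$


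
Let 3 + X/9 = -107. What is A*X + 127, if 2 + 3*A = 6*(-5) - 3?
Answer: 11677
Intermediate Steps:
A = -35/3 (A = -⅔ + (6*(-5) - 3)/3 = -⅔ + (-30 - 3)/3 = -⅔ + (⅓)*(-33) = -⅔ - 11 = -35/3 ≈ -11.667)
X = -990 (X = -27 + 9*(-107) = -27 - 963 = -990)
A*X + 127 = -35/3*(-990) + 127 = 11550 + 127 = 11677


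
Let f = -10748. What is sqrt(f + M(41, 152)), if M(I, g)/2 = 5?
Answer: I*sqrt(10738) ≈ 103.62*I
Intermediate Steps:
M(I, g) = 10 (M(I, g) = 2*5 = 10)
sqrt(f + M(41, 152)) = sqrt(-10748 + 10) = sqrt(-10738) = I*sqrt(10738)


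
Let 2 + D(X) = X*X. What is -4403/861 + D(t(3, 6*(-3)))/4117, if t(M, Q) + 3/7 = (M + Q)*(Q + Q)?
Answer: 1627782556/24813159 ≈ 65.602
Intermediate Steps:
t(M, Q) = -3/7 + 2*Q*(M + Q) (t(M, Q) = -3/7 + (M + Q)*(Q + Q) = -3/7 + (M + Q)*(2*Q) = -3/7 + 2*Q*(M + Q))
D(X) = -2 + X**2 (D(X) = -2 + X*X = -2 + X**2)
-4403/861 + D(t(3, 6*(-3)))/4117 = -4403/861 + (-2 + (-3/7 + 2*(6*(-3))**2 + 2*3*(6*(-3)))**2)/4117 = -4403*1/861 + (-2 + (-3/7 + 2*(-18)**2 + 2*3*(-18))**2)*(1/4117) = -629/123 + (-2 + (-3/7 + 2*324 - 108)**2)*(1/4117) = -629/123 + (-2 + (-3/7 + 648 - 108)**2)*(1/4117) = -629/123 + (-2 + (3777/7)**2)*(1/4117) = -629/123 + (-2 + 14265729/49)*(1/4117) = -629/123 + (14265631/49)*(1/4117) = -629/123 + 14265631/201733 = 1627782556/24813159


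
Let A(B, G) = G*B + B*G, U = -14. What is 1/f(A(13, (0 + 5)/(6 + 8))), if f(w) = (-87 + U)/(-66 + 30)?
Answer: 36/101 ≈ 0.35644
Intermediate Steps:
A(B, G) = 2*B*G (A(B, G) = B*G + B*G = 2*B*G)
f(w) = 101/36 (f(w) = (-87 - 14)/(-66 + 30) = -101/(-36) = -101*(-1/36) = 101/36)
1/f(A(13, (0 + 5)/(6 + 8))) = 1/(101/36) = 36/101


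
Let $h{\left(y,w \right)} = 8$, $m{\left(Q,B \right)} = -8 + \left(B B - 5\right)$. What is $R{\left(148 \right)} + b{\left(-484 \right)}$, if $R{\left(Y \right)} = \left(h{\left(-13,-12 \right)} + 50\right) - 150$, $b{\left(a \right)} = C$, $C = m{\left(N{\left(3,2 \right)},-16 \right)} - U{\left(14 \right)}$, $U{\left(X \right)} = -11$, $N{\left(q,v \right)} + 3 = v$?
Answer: $162$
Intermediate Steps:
$N{\left(q,v \right)} = -3 + v$
$m{\left(Q,B \right)} = -13 + B^{2}$ ($m{\left(Q,B \right)} = -8 + \left(B^{2} - 5\right) = -8 + \left(-5 + B^{2}\right) = -13 + B^{2}$)
$C = 254$ ($C = \left(-13 + \left(-16\right)^{2}\right) - -11 = \left(-13 + 256\right) + 11 = 243 + 11 = 254$)
$b{\left(a \right)} = 254$
$R{\left(Y \right)} = -92$ ($R{\left(Y \right)} = \left(8 + 50\right) - 150 = 58 - 150 = -92$)
$R{\left(148 \right)} + b{\left(-484 \right)} = -92 + 254 = 162$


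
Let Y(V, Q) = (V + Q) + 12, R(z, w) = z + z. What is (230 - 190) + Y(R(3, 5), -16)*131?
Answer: 302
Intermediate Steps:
R(z, w) = 2*z
Y(V, Q) = 12 + Q + V (Y(V, Q) = (Q + V) + 12 = 12 + Q + V)
(230 - 190) + Y(R(3, 5), -16)*131 = (230 - 190) + (12 - 16 + 2*3)*131 = 40 + (12 - 16 + 6)*131 = 40 + 2*131 = 40 + 262 = 302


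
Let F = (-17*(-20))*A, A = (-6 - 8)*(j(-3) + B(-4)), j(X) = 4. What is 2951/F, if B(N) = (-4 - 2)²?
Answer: -2951/190400 ≈ -0.015499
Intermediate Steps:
B(N) = 36 (B(N) = (-6)² = 36)
A = -560 (A = (-6 - 8)*(4 + 36) = -14*40 = -560)
F = -190400 (F = -17*(-20)*(-560) = 340*(-560) = -190400)
2951/F = 2951/(-190400) = 2951*(-1/190400) = -2951/190400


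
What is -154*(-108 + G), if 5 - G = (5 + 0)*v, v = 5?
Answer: 19712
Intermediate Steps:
G = -20 (G = 5 - (5 + 0)*5 = 5 - 5*5 = 5 - 1*25 = 5 - 25 = -20)
-154*(-108 + G) = -154*(-108 - 20) = -154*(-128) = 19712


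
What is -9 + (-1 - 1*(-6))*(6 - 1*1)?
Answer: 16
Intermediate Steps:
-9 + (-1 - 1*(-6))*(6 - 1*1) = -9 + (-1 + 6)*(6 - 1) = -9 + 5*5 = -9 + 25 = 16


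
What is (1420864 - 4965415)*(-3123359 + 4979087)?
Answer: -6577722538128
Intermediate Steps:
(1420864 - 4965415)*(-3123359 + 4979087) = -3544551*1855728 = -6577722538128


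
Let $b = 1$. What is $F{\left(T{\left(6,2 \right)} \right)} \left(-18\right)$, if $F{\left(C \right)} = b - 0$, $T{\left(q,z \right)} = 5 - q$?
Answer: $-18$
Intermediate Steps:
$F{\left(C \right)} = 1$ ($F{\left(C \right)} = 1 - 0 = 1 + 0 = 1$)
$F{\left(T{\left(6,2 \right)} \right)} \left(-18\right) = 1 \left(-18\right) = -18$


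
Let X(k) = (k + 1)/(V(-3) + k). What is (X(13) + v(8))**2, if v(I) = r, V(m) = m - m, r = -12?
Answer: 20164/169 ≈ 119.31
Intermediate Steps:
V(m) = 0
v(I) = -12
X(k) = (1 + k)/k (X(k) = (k + 1)/(0 + k) = (1 + k)/k)
(X(13) + v(8))**2 = ((1 + 13)/13 - 12)**2 = ((1/13)*14 - 12)**2 = (14/13 - 12)**2 = (-142/13)**2 = 20164/169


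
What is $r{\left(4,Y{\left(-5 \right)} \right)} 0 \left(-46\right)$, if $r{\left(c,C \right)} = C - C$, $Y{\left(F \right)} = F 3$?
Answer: $0$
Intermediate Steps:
$Y{\left(F \right)} = 3 F$
$r{\left(c,C \right)} = 0$
$r{\left(4,Y{\left(-5 \right)} \right)} 0 \left(-46\right) = 0 \cdot 0 \left(-46\right) = 0 \left(-46\right) = 0$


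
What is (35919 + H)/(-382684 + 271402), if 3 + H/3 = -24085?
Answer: 12115/37094 ≈ 0.32660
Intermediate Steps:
H = -72264 (H = -9 + 3*(-24085) = -9 - 72255 = -72264)
(35919 + H)/(-382684 + 271402) = (35919 - 72264)/(-382684 + 271402) = -36345/(-111282) = -36345*(-1/111282) = 12115/37094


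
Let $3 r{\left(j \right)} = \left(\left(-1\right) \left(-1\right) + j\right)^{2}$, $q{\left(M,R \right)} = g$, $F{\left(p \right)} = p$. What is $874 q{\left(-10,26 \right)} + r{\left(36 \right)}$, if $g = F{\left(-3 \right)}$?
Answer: $- \frac{6497}{3} \approx -2165.7$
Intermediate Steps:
$g = -3$
$q{\left(M,R \right)} = -3$
$r{\left(j \right)} = \frac{\left(1 + j\right)^{2}}{3}$ ($r{\left(j \right)} = \frac{\left(\left(-1\right) \left(-1\right) + j\right)^{2}}{3} = \frac{\left(1 + j\right)^{2}}{3}$)
$874 q{\left(-10,26 \right)} + r{\left(36 \right)} = 874 \left(-3\right) + \frac{\left(1 + 36\right)^{2}}{3} = -2622 + \frac{37^{2}}{3} = -2622 + \frac{1}{3} \cdot 1369 = -2622 + \frac{1369}{3} = - \frac{6497}{3}$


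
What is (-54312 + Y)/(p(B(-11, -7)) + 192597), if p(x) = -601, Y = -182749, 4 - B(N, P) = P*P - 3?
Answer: -237061/191996 ≈ -1.2347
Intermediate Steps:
B(N, P) = 7 - P² (B(N, P) = 4 - (P*P - 3) = 4 - (P² - 3) = 4 - (-3 + P²) = 4 + (3 - P²) = 7 - P²)
(-54312 + Y)/(p(B(-11, -7)) + 192597) = (-54312 - 182749)/(-601 + 192597) = -237061/191996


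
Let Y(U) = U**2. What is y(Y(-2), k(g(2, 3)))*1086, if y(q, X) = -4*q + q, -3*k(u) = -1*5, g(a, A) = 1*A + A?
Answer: -13032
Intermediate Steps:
g(a, A) = 2*A (g(a, A) = A + A = 2*A)
k(u) = 5/3 (k(u) = -(-1)*5/3 = -1/3*(-5) = 5/3)
y(q, X) = -3*q
y(Y(-2), k(g(2, 3)))*1086 = -3*(-2)**2*1086 = -3*4*1086 = -12*1086 = -13032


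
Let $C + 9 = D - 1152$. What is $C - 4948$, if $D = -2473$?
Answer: $-8582$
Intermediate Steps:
$C = -3634$ ($C = -9 - 3625 = -3634$)
$C - 4948 = -3634 - 4948 = -8582$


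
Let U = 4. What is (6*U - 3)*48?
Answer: 1008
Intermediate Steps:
(6*U - 3)*48 = (6*4 - 3)*48 = (24 - 3)*48 = 21*48 = 1008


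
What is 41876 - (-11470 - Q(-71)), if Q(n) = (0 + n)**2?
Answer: 58387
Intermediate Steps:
Q(n) = n**2
41876 - (-11470 - Q(-71)) = 41876 - (-11470 - 1*(-71)**2) = 41876 - (-11470 - 1*5041) = 41876 - (-11470 - 5041) = 41876 - 1*(-16511) = 41876 + 16511 = 58387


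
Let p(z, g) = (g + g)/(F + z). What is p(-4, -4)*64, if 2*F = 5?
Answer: 1024/3 ≈ 341.33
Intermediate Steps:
F = 5/2 (F = (½)*5 = 5/2 ≈ 2.5000)
p(z, g) = 2*g/(5/2 + z) (p(z, g) = (g + g)/(5/2 + z) = (2*g)/(5/2 + z) = 2*g/(5/2 + z))
p(-4, -4)*64 = (4*(-4)/(5 + 2*(-4)))*64 = (4*(-4)/(5 - 8))*64 = (4*(-4)/(-3))*64 = (4*(-4)*(-⅓))*64 = (16/3)*64 = 1024/3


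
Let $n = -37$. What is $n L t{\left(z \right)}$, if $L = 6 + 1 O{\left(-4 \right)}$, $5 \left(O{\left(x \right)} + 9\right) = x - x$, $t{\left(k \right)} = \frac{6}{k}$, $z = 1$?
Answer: $666$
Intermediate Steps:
$O{\left(x \right)} = -9$ ($O{\left(x \right)} = -9 + \frac{x - x}{5} = -9 + \frac{1}{5} \cdot 0 = -9 + 0 = -9$)
$L = -3$ ($L = 6 + 1 \left(-9\right) = 6 - 9 = -3$)
$n L t{\left(z \right)} = \left(-37\right) \left(-3\right) \frac{6}{1} = 111 \cdot 6 \cdot 1 = 111 \cdot 6 = 666$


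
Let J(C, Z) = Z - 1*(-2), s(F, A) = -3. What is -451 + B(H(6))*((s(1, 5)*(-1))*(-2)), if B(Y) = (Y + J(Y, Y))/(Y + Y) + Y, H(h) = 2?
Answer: -472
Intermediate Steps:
J(C, Z) = 2 + Z (J(C, Z) = Z + 2 = 2 + Z)
B(Y) = Y + (2 + 2*Y)/(2*Y) (B(Y) = (Y + (2 + Y))/(Y + Y) + Y = (2 + 2*Y)/((2*Y)) + Y = (2 + 2*Y)*(1/(2*Y)) + Y = (2 + 2*Y)/(2*Y) + Y = Y + (2 + 2*Y)/(2*Y))
-451 + B(H(6))*((s(1, 5)*(-1))*(-2)) = -451 + (1 + 2 + 1/2)*(-3*(-1)*(-2)) = -451 + (1 + 2 + ½)*(3*(-2)) = -451 + (7/2)*(-6) = -451 - 21 = -472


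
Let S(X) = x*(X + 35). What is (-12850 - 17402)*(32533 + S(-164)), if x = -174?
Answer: -1663224708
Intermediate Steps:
S(X) = -6090 - 174*X (S(X) = -174*(X + 35) = -174*(35 + X) = -6090 - 174*X)
(-12850 - 17402)*(32533 + S(-164)) = (-12850 - 17402)*(32533 + (-6090 - 174*(-164))) = -30252*(32533 + (-6090 + 28536)) = -30252*(32533 + 22446) = -30252*54979 = -1663224708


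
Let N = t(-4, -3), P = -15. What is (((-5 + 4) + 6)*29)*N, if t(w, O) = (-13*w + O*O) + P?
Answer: 6670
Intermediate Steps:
t(w, O) = -15 + O² - 13*w (t(w, O) = (-13*w + O*O) - 15 = (-13*w + O²) - 15 = (O² - 13*w) - 15 = -15 + O² - 13*w)
N = 46 (N = -15 + (-3)² - 13*(-4) = -15 + 9 + 52 = 46)
(((-5 + 4) + 6)*29)*N = (((-5 + 4) + 6)*29)*46 = ((-1 + 6)*29)*46 = (5*29)*46 = 145*46 = 6670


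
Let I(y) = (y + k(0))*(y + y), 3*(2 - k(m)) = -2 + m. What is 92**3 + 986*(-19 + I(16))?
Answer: 4046774/3 ≈ 1.3489e+6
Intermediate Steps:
k(m) = 8/3 - m/3 (k(m) = 2 - (-2 + m)/3 = 2 + (2/3 - m/3) = 8/3 - m/3)
I(y) = 2*y*(8/3 + y) (I(y) = (y + (8/3 - 1/3*0))*(y + y) = (y + (8/3 + 0))*(2*y) = (y + 8/3)*(2*y) = (8/3 + y)*(2*y) = 2*y*(8/3 + y))
92**3 + 986*(-19 + I(16)) = 92**3 + 986*(-19 + (2/3)*16*(8 + 3*16)) = 778688 + 986*(-19 + (2/3)*16*(8 + 48)) = 778688 + 986*(-19 + (2/3)*16*56) = 778688 + 986*(-19 + 1792/3) = 778688 + 986*(1735/3) = 778688 + 1710710/3 = 4046774/3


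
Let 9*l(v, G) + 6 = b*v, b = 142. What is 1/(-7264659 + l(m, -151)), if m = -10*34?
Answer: -9/65430217 ≈ -1.3755e-7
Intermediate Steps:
m = -340
l(v, G) = -2/3 + 142*v/9 (l(v, G) = -2/3 + (142*v)/9 = -2/3 + 142*v/9)
1/(-7264659 + l(m, -151)) = 1/(-7264659 + (-2/3 + (142/9)*(-340))) = 1/(-7264659 + (-2/3 - 48280/9)) = 1/(-7264659 - 48286/9) = 1/(-65430217/9) = -9/65430217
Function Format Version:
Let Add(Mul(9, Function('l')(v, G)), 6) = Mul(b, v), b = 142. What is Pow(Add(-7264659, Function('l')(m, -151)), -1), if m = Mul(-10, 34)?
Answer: Rational(-9, 65430217) ≈ -1.3755e-7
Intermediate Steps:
m = -340
Function('l')(v, G) = Add(Rational(-2, 3), Mul(Rational(142, 9), v)) (Function('l')(v, G) = Add(Rational(-2, 3), Mul(Rational(1, 9), Mul(142, v))) = Add(Rational(-2, 3), Mul(Rational(142, 9), v)))
Pow(Add(-7264659, Function('l')(m, -151)), -1) = Pow(Add(-7264659, Add(Rational(-2, 3), Mul(Rational(142, 9), -340))), -1) = Pow(Add(-7264659, Add(Rational(-2, 3), Rational(-48280, 9))), -1) = Pow(Add(-7264659, Rational(-48286, 9)), -1) = Pow(Rational(-65430217, 9), -1) = Rational(-9, 65430217)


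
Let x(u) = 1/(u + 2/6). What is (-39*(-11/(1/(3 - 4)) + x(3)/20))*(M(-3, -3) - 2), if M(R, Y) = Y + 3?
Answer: 85917/100 ≈ 859.17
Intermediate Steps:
x(u) = 1/(⅓ + u) (x(u) = 1/(u + 2*(⅙)) = 1/(u + ⅓) = 1/(⅓ + u))
M(R, Y) = 3 + Y
(-39*(-11/(1/(3 - 4)) + x(3)/20))*(M(-3, -3) - 2) = (-39*(-11/(1/(3 - 4)) + (3/(1 + 3*3))/20))*((3 - 3) - 2) = (-39*(-11/(1/(-1)) + (3/(1 + 9))*(1/20)))*(0 - 2) = -39*(-11/(-1) + (3/10)*(1/20))*(-2) = -39*(-11*(-1) + (3*(⅒))*(1/20))*(-2) = -39*(11 + (3/10)*(1/20))*(-2) = -39*(11 + 3/200)*(-2) = -39*2203/200*(-2) = -85917/200*(-2) = 85917/100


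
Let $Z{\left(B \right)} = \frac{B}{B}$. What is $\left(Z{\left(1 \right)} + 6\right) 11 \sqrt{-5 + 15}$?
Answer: $77 \sqrt{10} \approx 243.5$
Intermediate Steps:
$Z{\left(B \right)} = 1$
$\left(Z{\left(1 \right)} + 6\right) 11 \sqrt{-5 + 15} = \left(1 + 6\right) 11 \sqrt{-5 + 15} = 7 \cdot 11 \sqrt{10} = 77 \sqrt{10}$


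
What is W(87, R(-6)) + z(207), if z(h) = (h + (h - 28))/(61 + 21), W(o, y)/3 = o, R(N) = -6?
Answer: 10894/41 ≈ 265.71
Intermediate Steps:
W(o, y) = 3*o
z(h) = -14/41 + h/41 (z(h) = (h + (-28 + h))/82 = (-28 + 2*h)*(1/82) = -14/41 + h/41)
W(87, R(-6)) + z(207) = 3*87 + (-14/41 + (1/41)*207) = 261 + (-14/41 + 207/41) = 261 + 193/41 = 10894/41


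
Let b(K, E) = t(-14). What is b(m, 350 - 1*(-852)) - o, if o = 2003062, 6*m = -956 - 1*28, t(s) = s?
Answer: -2003076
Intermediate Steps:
m = -164 (m = (-956 - 1*28)/6 = (-956 - 28)/6 = (⅙)*(-984) = -164)
b(K, E) = -14
b(m, 350 - 1*(-852)) - o = -14 - 1*2003062 = -14 - 2003062 = -2003076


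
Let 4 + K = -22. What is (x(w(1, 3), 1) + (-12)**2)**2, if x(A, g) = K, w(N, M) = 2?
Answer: 13924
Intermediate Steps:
K = -26 (K = -4 - 22 = -26)
x(A, g) = -26
(x(w(1, 3), 1) + (-12)**2)**2 = (-26 + (-12)**2)**2 = (-26 + 144)**2 = 118**2 = 13924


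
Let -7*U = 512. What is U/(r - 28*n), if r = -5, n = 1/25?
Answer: 12800/1071 ≈ 11.951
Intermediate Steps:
U = -512/7 (U = -⅐*512 = -512/7 ≈ -73.143)
n = 1/25 ≈ 0.040000
U/(r - 28*n) = -512/(7*(-5 - 28*1/25)) = -512/(7*(-5 - 28/25)) = -512/(7*(-153/25)) = -512/7*(-25/153) = 12800/1071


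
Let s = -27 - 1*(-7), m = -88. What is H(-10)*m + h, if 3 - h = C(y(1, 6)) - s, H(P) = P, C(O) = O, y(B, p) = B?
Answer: 862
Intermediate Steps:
s = -20 (s = -27 + 7 = -20)
h = -18 (h = 3 - (1 - 1*(-20)) = 3 - (1 + 20) = 3 - 1*21 = 3 - 21 = -18)
H(-10)*m + h = -10*(-88) - 18 = 880 - 18 = 862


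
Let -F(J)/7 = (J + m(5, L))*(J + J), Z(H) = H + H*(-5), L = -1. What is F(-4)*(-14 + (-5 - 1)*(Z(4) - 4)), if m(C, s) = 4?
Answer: 0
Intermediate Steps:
Z(H) = -4*H (Z(H) = H - 5*H = -4*H)
F(J) = -14*J*(4 + J) (F(J) = -7*(J + 4)*(J + J) = -7*(4 + J)*2*J = -14*J*(4 + J))
F(-4)*(-14 + (-5 - 1)*(Z(4) - 4)) = (-14*(-4)*(4 - 4))*(-14 + (-5 - 1)*(-4*4 - 4)) = (-14*(-4)*0)*(-14 - 6*(-16 - 4)) = 0*(-14 - 6*(-20)) = 0*(-14 + 120) = 0*106 = 0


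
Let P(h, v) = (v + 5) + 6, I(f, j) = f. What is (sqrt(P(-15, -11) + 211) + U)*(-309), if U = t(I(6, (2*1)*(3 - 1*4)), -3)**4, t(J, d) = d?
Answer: -25029 - 309*sqrt(211) ≈ -29518.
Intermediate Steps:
P(h, v) = 11 + v (P(h, v) = (5 + v) + 6 = 11 + v)
U = 81 (U = (-3)**4 = 81)
(sqrt(P(-15, -11) + 211) + U)*(-309) = (sqrt((11 - 11) + 211) + 81)*(-309) = (sqrt(0 + 211) + 81)*(-309) = (sqrt(211) + 81)*(-309) = (81 + sqrt(211))*(-309) = -25029 - 309*sqrt(211)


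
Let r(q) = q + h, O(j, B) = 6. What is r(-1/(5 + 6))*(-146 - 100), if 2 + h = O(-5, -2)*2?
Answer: -26814/11 ≈ -2437.6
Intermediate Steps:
h = 10 (h = -2 + 6*2 = -2 + 12 = 10)
r(q) = 10 + q (r(q) = q + 10 = 10 + q)
r(-1/(5 + 6))*(-146 - 100) = (10 - 1/(5 + 6))*(-146 - 100) = (10 - 1/11)*(-246) = (109/11)*(-246) = -26814/11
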